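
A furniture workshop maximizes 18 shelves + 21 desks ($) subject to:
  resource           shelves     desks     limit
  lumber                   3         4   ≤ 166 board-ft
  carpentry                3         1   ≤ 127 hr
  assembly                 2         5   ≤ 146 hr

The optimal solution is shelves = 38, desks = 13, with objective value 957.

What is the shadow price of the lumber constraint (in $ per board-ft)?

5

Check each constraint at x*: lumber 166/166 (tight); carpentry 127/127 (tight); assembly 141/146 (slack 5).
Slack constraints have shadow price 0 (complementary slackness).
The binding rows give the dual system: 3·y_lumber + 3·y_carpentry = 18 and 4·y_lumber + 1·y_carpentry = 21.
This yields shadow prices y_lumber = 5, y_carpentry = 1.
Shadow price of lumber = 5.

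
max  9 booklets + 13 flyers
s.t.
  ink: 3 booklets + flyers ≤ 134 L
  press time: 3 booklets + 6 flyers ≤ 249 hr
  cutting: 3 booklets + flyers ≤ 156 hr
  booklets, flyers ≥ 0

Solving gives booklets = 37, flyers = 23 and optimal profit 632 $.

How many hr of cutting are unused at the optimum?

22

cutting used = 3·37 + 1·23 = 134; slack = 156 − 134 = 22.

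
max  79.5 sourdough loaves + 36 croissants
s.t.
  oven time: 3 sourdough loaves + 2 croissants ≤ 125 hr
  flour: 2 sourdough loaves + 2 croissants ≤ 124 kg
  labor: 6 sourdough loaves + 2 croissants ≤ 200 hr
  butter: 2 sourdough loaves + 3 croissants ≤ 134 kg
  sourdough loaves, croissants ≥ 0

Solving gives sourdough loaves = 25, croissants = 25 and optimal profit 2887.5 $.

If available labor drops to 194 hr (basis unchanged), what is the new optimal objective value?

2836.5

Check each constraint at x*: oven time 125/125 (tight); flour 100/124 (slack 24); labor 200/200 (tight); butter 125/134 (slack 9).
By complementary slackness, y = 0 for the non-binding constraints.
Dual feasibility on the basic columns requires 3·y_oven time + 6·y_labor = 79.5, 2·y_oven time + 2·y_labor = 36.
Solving: y_oven time = 9.5, y_labor = 8.5.
Δz = y_labor·Δb = 8.5 × (-6) = -51, so new z* = 2887.5 − 51 = 2836.5.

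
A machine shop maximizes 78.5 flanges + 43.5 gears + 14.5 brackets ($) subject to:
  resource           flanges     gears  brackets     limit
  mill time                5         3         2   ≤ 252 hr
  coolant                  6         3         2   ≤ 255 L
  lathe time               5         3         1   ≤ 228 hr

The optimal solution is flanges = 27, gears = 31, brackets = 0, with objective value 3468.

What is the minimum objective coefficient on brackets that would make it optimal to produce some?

Check each constraint at x*: mill time 228/252 (slack 24); coolant 255/255 (tight); lathe time 228/228 (tight).
By complementary slackness, y = 0 for the non-binding constraint.
From A_Bᵀ y = c: 6·y_coolant + 5·y_lathe time = 78.5; 3·y_coolant + 3·y_lathe time = 43.5.
→ y_coolant = 6 and y_lathe time = 8.5.
brackets enters the basis when its profit ≥ yᵀa₃ = 6·2 + 8.5·1 = 20.5.

20.5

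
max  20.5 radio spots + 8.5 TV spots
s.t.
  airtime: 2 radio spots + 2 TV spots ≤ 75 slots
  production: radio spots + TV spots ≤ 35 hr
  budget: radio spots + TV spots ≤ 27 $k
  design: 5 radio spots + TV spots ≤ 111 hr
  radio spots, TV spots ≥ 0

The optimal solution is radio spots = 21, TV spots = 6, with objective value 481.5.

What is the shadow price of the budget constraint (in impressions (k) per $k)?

5.5

At the optimum: airtime uses 54 of 75 (slack = 21); production uses 27 of 35 (slack = 8); budget uses 27 of 27 (binding); design uses 111 of 111 (binding).
Since airtime, production are not tight, their duals are 0.
The binding rows give the dual system: 1·y_budget + 5·y_design = 20.5 and 1·y_budget + 1·y_design = 8.5.
→ y_budget = 5.5 and y_design = 3.
Shadow price of budget = 5.5.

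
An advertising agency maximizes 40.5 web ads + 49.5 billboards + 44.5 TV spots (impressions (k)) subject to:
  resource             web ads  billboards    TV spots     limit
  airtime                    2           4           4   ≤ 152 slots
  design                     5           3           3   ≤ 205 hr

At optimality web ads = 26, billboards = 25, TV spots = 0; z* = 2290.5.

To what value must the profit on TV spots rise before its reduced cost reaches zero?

49.5

Check each constraint at x*: airtime 152/152 (tight); design 205/205 (tight).
The binding rows give the dual system: 2·y_airtime + 5·y_design = 40.5 and 4·y_airtime + 3·y_design = 49.5.
This yields shadow prices y_airtime = 9, y_design = 4.5.
TV spots enters the basis when its profit ≥ yᵀa₃ = 9·4 + 4.5·3 = 49.5.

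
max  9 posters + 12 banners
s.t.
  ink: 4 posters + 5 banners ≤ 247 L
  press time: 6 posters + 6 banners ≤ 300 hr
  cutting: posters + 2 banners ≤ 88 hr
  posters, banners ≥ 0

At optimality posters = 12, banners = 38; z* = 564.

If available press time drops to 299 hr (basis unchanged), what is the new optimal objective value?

At the optimum: ink uses 238 of 247 (slack = 9); press time uses 300 of 300 (binding); cutting uses 88 of 88 (binding).
Slack constraints have shadow price 0 (complementary slackness).
Dual feasibility on the basic columns requires 6·y_press time + 1·y_cutting = 9, 6·y_press time + 2·y_cutting = 12.
→ y_press time = 1 and y_cutting = 3.
Δz = y_press time·Δb = 1 × (-1) = -1, so new z* = 564 − 1 = 563.

563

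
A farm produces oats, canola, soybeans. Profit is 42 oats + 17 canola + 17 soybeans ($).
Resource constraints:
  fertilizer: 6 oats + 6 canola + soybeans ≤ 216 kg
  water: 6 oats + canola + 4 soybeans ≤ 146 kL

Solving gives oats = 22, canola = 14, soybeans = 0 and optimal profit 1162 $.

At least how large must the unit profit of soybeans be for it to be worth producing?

At the optimum: fertilizer uses 216 of 216 (binding); water uses 146 of 146 (binding).
Dual feasibility on the basic columns requires 6·y_fertilizer + 6·y_water = 42, 6·y_fertilizer + 1·y_water = 17.
→ y_fertilizer = 2 and y_water = 5.
soybeans enters the basis when its profit ≥ yᵀa₃ = 2·1 + 5·4 = 22.

22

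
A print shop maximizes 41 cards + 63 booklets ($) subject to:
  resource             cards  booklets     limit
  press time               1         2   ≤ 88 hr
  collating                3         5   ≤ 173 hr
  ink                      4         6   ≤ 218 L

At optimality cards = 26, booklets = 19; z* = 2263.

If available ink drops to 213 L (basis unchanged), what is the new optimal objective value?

2223

Check each constraint at x*: press time 64/88 (slack 24); collating 173/173 (tight); ink 218/218 (tight).
Since press time is not tight, its dual is 0.
From A_Bᵀ y = c: 3·y_collating + 4·y_ink = 41; 5·y_collating + 6·y_ink = 63.
Solving: y_collating = 3, y_ink = 8.
Δz = y_ink·Δb = 8 × (-5) = -40, so new z* = 2263 − 40 = 2223.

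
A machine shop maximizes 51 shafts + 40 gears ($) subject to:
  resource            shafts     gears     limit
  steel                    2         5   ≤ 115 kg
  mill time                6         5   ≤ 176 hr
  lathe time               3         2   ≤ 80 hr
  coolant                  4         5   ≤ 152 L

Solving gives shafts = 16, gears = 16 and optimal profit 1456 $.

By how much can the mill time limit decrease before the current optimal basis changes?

16

Binding constraints: mill time, lathe time. The basis is B = [[6,5],[3,2]] with det -3.
Per unit decrease in mill time, x* moves by d = (0.6667, -1).
The basis stays optimal until gears reaches 0; allowable decrease = 16 hr.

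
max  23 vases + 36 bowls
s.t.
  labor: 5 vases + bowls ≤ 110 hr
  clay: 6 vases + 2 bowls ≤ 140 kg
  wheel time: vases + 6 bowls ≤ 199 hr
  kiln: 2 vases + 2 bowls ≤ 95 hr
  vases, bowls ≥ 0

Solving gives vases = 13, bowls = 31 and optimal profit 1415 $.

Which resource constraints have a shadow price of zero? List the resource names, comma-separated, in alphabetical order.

labor: 96/110 (slack 14)
clay: 140/140 (binding)
wheel time: 199/199 (binding)
kiln: 88/95 (slack 7)
By complementary slackness, a constraint with positive slack has shadow price 0 → kiln, labor.

kiln, labor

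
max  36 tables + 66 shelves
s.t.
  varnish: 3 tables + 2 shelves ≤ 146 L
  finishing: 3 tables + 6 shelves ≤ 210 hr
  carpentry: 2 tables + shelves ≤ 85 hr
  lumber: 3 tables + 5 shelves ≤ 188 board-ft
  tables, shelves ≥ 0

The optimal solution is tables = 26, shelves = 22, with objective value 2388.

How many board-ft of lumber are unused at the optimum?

lumber used = 3·26 + 5·22 = 188; slack = 188 − 188 = 0.

0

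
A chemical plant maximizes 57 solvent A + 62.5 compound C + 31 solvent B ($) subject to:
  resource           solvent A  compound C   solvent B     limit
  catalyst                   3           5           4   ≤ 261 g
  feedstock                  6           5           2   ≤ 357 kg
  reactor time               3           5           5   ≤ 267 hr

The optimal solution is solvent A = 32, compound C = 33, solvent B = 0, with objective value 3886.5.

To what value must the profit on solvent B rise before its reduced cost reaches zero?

37

Check each constraint at x*: catalyst 261/261 (tight); feedstock 357/357 (tight); reactor time 261/267 (slack 6).
Slack constraints have shadow price 0 (complementary slackness).
The binding rows give the dual system: 3·y_catalyst + 6·y_feedstock = 57 and 5·y_catalyst + 5·y_feedstock = 62.5.
→ y_catalyst = 6 and y_feedstock = 6.5.
solvent B enters the basis when its profit ≥ yᵀa₃ = 6·4 + 6.5·2 = 37.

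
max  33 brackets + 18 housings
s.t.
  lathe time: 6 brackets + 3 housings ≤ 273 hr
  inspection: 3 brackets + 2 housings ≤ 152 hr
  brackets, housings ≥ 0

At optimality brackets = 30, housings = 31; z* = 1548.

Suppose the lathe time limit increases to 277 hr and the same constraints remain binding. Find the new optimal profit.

1564

At the optimum: lathe time uses 273 of 273 (binding); inspection uses 152 of 152 (binding).
The binding rows give the dual system: 6·y_lathe time + 3·y_inspection = 33 and 3·y_lathe time + 2·y_inspection = 18.
This yields shadow prices y_lathe time = 4, y_inspection = 3.
Δz = y_lathe time·Δb = 4 × (4) = 16, so new z* = 1548 + 16 = 1564.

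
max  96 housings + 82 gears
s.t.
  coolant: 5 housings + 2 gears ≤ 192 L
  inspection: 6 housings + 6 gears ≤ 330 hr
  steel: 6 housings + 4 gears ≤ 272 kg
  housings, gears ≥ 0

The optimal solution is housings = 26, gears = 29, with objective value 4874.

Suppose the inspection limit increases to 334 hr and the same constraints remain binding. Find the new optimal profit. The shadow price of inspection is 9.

Δb = 4, so new z* = 4874 + (9)·(4) = 4874 + 36 = 4910.

4910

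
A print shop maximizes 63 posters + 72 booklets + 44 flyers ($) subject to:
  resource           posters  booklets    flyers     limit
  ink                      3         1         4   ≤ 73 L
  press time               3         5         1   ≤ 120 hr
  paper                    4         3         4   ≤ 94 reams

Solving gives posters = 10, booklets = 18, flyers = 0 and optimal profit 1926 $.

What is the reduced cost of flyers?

-1

Binding: press time and paper. Non-binding: ink (25 unused).
Slack constraints have shadow price 0 (complementary slackness).
The binding rows give the dual system: 3·y_press time + 4·y_paper = 63 and 5·y_press time + 3·y_paper = 72.
This yields shadow prices y_press time = 9, y_paper = 9.
Reduced cost of flyers: c₃ − yᵀa₃ = 44 − (9·1 + 9·4) = 44 − 45 = -1.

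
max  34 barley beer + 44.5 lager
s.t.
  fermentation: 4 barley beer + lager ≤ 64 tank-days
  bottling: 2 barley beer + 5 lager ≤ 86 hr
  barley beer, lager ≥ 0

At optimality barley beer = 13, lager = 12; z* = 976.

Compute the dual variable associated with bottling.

At the optimum: fermentation uses 64 of 64 (binding); bottling uses 86 of 86 (binding).
From A_Bᵀ y = c: 4·y_fermentation + 2·y_bottling = 34; 1·y_fermentation + 5·y_bottling = 44.5.
→ y_fermentation = 4.5 and y_bottling = 8.
Shadow price of bottling = 8.

8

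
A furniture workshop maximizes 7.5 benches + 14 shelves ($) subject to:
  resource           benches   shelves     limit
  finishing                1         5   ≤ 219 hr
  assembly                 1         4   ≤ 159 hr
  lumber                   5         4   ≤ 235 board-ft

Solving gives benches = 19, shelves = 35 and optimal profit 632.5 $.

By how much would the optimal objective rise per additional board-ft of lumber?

1

Binding: assembly and lumber. Non-binding: finishing (25 unused).
Since finishing is not tight, its dual is 0.
From A_Bᵀ y = c: 1·y_assembly + 5·y_lumber = 7.5; 4·y_assembly + 4·y_lumber = 14.
This yields shadow prices y_assembly = 2.5, y_lumber = 1.
Shadow price of lumber = 1.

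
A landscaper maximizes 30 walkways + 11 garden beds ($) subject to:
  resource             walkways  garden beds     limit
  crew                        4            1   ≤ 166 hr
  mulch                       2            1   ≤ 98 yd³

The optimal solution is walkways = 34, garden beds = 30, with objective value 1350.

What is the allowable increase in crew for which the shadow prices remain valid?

30

Binding constraints: crew, mulch. The basis is B = [[4,1],[2,1]] with det 2.
Per unit increase in crew, x* moves by d = (0.5, -1).
The basis stays optimal until garden beds reaches 0; allowable increase = 30 hr.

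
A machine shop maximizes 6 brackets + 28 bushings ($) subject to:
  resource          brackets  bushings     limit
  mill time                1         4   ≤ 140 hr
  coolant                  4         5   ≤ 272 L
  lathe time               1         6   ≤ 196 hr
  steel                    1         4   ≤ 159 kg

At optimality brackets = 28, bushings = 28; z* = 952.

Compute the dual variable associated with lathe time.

Binding: mill time and lathe time. Non-binding: coolant (20 unused), steel (19 unused).
Since coolant, steel are not tight, their duals are 0.
From A_Bᵀ y = c: 1·y_mill time + 1·y_lathe time = 6; 4·y_mill time + 6·y_lathe time = 28.
This yields shadow prices y_mill time = 4, y_lathe time = 2.
Shadow price of lathe time = 2.

2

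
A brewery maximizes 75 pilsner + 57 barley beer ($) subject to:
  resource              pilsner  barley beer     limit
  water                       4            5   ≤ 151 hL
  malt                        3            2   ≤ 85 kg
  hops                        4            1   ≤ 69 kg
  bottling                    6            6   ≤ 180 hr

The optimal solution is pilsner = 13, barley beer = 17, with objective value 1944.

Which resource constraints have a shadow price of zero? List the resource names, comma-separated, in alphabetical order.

malt, water

water: 137/151 (slack 14)
malt: 73/85 (slack 12)
hops: 69/69 (binding)
bottling: 180/180 (binding)
By complementary slackness, a constraint with positive slack has shadow price 0 → malt, water.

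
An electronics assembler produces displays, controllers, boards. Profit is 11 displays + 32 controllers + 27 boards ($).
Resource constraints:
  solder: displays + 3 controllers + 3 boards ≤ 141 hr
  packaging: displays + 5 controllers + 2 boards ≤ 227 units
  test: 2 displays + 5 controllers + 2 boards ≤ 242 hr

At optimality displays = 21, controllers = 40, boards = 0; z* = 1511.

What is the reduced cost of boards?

-2

Binding: solder and test. Non-binding: packaging (6 unused).
Since packaging is not tight, its dual is 0.
The binding rows give the dual system: 1·y_solder + 2·y_test = 11 and 3·y_solder + 5·y_test = 32.
→ y_solder = 9 and y_test = 1.
Reduced cost of boards: c₃ − yᵀa₃ = 27 − (9·3 + 1·2) = 27 − 29 = -2.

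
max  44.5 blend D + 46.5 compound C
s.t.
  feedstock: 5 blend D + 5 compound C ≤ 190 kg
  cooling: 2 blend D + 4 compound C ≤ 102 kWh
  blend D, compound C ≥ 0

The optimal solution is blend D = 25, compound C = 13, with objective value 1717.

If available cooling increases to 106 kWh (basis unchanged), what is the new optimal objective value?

At the optimum: feedstock uses 190 of 190 (binding); cooling uses 102 of 102 (binding).
Dual feasibility on the basic columns requires 5·y_feedstock + 2·y_cooling = 44.5, 5·y_feedstock + 4·y_cooling = 46.5.
This yields shadow prices y_feedstock = 8.5, y_cooling = 1.
Δz = y_cooling·Δb = 1 × (4) = 4, so new z* = 1717 + 4 = 1721.

1721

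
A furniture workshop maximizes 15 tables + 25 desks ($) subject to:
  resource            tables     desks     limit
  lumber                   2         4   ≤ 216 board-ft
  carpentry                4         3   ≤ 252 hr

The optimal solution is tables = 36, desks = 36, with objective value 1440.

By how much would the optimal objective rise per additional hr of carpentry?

1

Check each constraint at x*: lumber 216/216 (tight); carpentry 252/252 (tight).
Dual feasibility on the basic columns requires 2·y_lumber + 4·y_carpentry = 15, 4·y_lumber + 3·y_carpentry = 25.
This yields shadow prices y_lumber = 5.5, y_carpentry = 1.
Shadow price of carpentry = 1.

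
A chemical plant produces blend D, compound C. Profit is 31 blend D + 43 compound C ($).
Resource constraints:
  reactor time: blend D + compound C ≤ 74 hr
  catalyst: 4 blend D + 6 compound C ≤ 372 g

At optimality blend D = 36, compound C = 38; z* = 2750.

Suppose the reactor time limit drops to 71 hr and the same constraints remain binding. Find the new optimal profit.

Both reactor time and catalyst are binding at x*.
From A_Bᵀ y = c: 1·y_reactor time + 4·y_catalyst = 31; 1·y_reactor time + 6·y_catalyst = 43.
Solving: y_reactor time = 7, y_catalyst = 6.
Δz = y_reactor time·Δb = 7 × (-3) = -21, so new z* = 2750 − 21 = 2729.

2729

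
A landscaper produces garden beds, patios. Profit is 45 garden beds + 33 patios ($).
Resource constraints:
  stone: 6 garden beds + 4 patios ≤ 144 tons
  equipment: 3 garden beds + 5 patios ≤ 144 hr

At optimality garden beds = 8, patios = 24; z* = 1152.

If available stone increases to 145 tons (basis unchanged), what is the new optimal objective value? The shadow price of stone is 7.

Δb = 1, so new z* = 1152 + (7)·(1) = 1152 + 7 = 1159.

1159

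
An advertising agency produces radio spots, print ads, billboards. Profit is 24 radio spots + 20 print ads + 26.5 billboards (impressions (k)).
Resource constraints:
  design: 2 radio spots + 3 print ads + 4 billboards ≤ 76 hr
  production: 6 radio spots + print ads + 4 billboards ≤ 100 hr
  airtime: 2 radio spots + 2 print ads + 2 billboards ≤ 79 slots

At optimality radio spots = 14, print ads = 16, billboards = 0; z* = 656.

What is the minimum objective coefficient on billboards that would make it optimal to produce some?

Binding: design and production. Non-binding: airtime (19 unused).
Slack constraints have shadow price 0 (complementary slackness).
Dual feasibility on the basic columns requires 2·y_design + 6·y_production = 24, 3·y_design + 1·y_production = 20.
→ y_design = 6 and y_production = 2.
billboards enters the basis when its profit ≥ yᵀa₃ = 6·4 + 2·4 = 32.

32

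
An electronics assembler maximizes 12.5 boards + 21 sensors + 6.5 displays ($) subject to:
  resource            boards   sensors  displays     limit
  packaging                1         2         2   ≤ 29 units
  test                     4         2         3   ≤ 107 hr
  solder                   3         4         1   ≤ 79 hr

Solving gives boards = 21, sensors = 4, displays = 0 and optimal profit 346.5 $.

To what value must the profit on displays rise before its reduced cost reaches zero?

At the optimum: packaging uses 29 of 29 (binding); test uses 92 of 107 (slack = 15); solder uses 79 of 79 (binding).
Since test is not tight, its dual is 0.
The binding rows give the dual system: 1·y_packaging + 3·y_solder = 12.5 and 2·y_packaging + 4·y_solder = 21.
This yields shadow prices y_packaging = 6.5, y_solder = 2.
displays enters the basis when its profit ≥ yᵀa₃ = 6.5·2 + 2·1 = 15.

15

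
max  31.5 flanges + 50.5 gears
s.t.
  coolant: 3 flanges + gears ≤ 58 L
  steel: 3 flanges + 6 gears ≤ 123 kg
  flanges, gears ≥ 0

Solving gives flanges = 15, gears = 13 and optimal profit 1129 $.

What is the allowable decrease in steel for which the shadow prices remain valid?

Binding constraints: coolant, steel. The basis is B = [[3,1],[3,6]] with det 15.
Per unit decrease in steel, x* moves by d = (0.0667, -0.2).
The basis stays optimal until gears reaches 0; allowable decrease = 65 kg.

65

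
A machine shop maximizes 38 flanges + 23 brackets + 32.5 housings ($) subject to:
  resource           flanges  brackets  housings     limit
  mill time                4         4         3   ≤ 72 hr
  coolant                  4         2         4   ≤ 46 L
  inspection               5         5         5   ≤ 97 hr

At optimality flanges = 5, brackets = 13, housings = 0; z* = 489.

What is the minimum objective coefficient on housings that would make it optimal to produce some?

36

Binding: mill time and coolant. Non-binding: inspection (7 unused).
Since inspection is not tight, its dual is 0.
From A_Bᵀ y = c: 4·y_mill time + 4·y_coolant = 38; 4·y_mill time + 2·y_coolant = 23.
Solving: y_mill time = 2, y_coolant = 7.5.
housings enters the basis when its profit ≥ yᵀa₃ = 2·3 + 7.5·4 = 36.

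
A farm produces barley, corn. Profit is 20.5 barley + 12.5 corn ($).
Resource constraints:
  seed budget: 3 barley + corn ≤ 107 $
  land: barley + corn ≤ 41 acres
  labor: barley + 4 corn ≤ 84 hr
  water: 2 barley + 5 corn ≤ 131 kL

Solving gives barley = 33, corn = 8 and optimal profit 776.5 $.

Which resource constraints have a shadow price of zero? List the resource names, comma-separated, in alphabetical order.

seed budget: 107/107 (binding)
land: 41/41 (binding)
labor: 65/84 (slack 19)
water: 106/131 (slack 25)
By complementary slackness, a constraint with positive slack has shadow price 0 → labor, water.

labor, water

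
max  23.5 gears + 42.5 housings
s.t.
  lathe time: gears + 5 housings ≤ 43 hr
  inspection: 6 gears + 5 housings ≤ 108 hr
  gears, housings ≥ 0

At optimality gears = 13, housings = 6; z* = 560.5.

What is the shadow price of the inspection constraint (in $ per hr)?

3

At the optimum: lathe time uses 43 of 43 (binding); inspection uses 108 of 108 (binding).
Dual feasibility on the basic columns requires 1·y_lathe time + 6·y_inspection = 23.5, 5·y_lathe time + 5·y_inspection = 42.5.
Solving: y_lathe time = 5.5, y_inspection = 3.
Shadow price of inspection = 3.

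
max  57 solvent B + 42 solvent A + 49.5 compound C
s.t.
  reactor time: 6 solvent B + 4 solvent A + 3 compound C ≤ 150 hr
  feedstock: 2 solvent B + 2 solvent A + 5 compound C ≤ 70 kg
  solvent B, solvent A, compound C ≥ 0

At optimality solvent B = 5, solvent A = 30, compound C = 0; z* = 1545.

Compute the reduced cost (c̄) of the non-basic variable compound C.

Check each constraint at x*: reactor time 150/150 (tight); feedstock 70/70 (tight).
From A_Bᵀ y = c: 6·y_reactor time + 2·y_feedstock = 57; 4·y_reactor time + 2·y_feedstock = 42.
This yields shadow prices y_reactor time = 7.5, y_feedstock = 6.
Reduced cost of compound C: c₃ − yᵀa₃ = 49.5 − (7.5·3 + 6·5) = 49.5 − 52.5 = -3.

-3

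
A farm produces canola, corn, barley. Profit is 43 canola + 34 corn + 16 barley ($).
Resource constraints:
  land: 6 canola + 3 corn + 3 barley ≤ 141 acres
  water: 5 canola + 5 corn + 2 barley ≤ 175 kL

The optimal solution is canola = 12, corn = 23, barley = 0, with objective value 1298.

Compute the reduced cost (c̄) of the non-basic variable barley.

-3

Both land and water are binding at x*.
The binding rows give the dual system: 6·y_land + 5·y_water = 43 and 3·y_land + 5·y_water = 34.
This yields shadow prices y_land = 3, y_water = 5.
Reduced cost of barley: c₃ − yᵀa₃ = 16 − (3·3 + 5·2) = 16 − 19 = -3.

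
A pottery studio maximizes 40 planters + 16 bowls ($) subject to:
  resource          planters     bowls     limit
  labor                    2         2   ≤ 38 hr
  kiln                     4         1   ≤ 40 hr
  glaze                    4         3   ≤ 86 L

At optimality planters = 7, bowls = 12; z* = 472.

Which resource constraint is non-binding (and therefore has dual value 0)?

glaze

labor: 38/38 (binding)
kiln: 40/40 (binding)
glaze: 64/86 (slack 22)
By complementary slackness, a constraint with positive slack has shadow price 0 → glaze.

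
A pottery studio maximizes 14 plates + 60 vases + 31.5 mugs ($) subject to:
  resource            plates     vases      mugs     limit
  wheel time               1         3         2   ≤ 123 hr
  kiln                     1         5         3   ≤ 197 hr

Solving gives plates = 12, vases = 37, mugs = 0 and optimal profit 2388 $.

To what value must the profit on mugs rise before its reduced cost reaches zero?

37

At the optimum: wheel time uses 123 of 123 (binding); kiln uses 197 of 197 (binding).
From A_Bᵀ y = c: 1·y_wheel time + 1·y_kiln = 14; 3·y_wheel time + 5·y_kiln = 60.
→ y_wheel time = 5 and y_kiln = 9.
mugs enters the basis when its profit ≥ yᵀa₃ = 5·2 + 9·3 = 37.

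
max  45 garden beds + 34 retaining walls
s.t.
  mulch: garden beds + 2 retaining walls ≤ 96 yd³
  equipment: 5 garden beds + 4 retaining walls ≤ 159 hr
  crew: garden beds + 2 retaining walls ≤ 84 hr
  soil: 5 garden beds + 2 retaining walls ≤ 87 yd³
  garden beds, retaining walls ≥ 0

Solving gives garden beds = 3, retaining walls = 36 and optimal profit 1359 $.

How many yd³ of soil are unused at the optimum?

soil used = 5·3 + 2·36 = 87; slack = 87 − 87 = 0.

0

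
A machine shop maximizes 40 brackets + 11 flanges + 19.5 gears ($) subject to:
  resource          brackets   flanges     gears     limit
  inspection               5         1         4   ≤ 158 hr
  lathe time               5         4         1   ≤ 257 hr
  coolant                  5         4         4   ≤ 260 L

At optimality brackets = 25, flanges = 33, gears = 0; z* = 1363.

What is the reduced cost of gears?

At the optimum: inspection uses 158 of 158 (binding); lathe time uses 257 of 257 (binding); coolant uses 257 of 260 (slack = 3).
By complementary slackness, y = 0 for the non-binding constraint.
The binding rows give the dual system: 5·y_inspection + 5·y_lathe time = 40 and 1·y_inspection + 4·y_lathe time = 11.
→ y_inspection = 7 and y_lathe time = 1.
Reduced cost of gears: c₃ − yᵀa₃ = 19.5 − (7·4 + 1·1) = 19.5 − 29 = -9.5.

-9.5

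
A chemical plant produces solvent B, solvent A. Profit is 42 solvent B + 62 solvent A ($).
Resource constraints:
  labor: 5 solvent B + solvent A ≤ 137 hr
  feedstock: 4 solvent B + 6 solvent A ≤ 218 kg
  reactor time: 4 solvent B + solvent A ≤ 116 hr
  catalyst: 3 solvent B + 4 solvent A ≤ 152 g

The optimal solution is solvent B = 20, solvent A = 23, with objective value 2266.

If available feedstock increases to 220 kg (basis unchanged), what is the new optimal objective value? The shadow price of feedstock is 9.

Δb = 2, so new z* = 2266 + (9)·(2) = 2266 + 18 = 2284.

2284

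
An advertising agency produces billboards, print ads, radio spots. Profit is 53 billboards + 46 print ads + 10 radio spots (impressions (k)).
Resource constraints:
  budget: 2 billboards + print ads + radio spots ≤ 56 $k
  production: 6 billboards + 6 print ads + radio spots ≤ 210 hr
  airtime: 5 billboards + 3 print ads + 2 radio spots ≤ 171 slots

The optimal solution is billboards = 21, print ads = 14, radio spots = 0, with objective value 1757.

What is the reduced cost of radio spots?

-3.5

At the optimum: budget uses 56 of 56 (binding); production uses 210 of 210 (binding); airtime uses 147 of 171 (slack = 24).
Slack constraints have shadow price 0 (complementary slackness).
The binding rows give the dual system: 2·y_budget + 6·y_production = 53 and 1·y_budget + 6·y_production = 46.
This yields shadow prices y_budget = 7, y_production = 6.5.
Reduced cost of radio spots: c₃ − yᵀa₃ = 10 − (7·1 + 6.5·1) = 10 − 13.5 = -3.5.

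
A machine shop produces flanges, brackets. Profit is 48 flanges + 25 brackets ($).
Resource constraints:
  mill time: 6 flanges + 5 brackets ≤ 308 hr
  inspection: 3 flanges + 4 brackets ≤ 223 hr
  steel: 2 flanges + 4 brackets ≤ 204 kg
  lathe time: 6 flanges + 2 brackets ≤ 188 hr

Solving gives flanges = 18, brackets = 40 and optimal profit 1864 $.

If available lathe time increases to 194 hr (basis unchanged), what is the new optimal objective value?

1894

Binding: mill time and lathe time. Non-binding: inspection (9 unused), steel (8 unused).
Slack constraints have shadow price 0 (complementary slackness).
The binding rows give the dual system: 6·y_mill time + 6·y_lathe time = 48 and 5·y_mill time + 2·y_lathe time = 25.
Solving: y_mill time = 3, y_lathe time = 5.
Δz = y_lathe time·Δb = 5 × (6) = 30, so new z* = 1864 + 30 = 1894.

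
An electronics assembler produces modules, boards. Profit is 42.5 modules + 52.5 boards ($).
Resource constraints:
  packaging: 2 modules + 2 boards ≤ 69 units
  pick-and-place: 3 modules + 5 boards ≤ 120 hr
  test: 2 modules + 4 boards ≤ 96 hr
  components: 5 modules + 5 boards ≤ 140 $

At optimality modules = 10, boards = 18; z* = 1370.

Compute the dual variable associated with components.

At the optimum: packaging uses 56 of 69 (slack = 13); pick-and-place uses 120 of 120 (binding); test uses 92 of 96 (slack = 4); components uses 140 of 140 (binding).
Slack constraints have shadow price 0 (complementary slackness).
The binding rows give the dual system: 3·y_pick-and-place + 5·y_components = 42.5 and 5·y_pick-and-place + 5·y_components = 52.5.
This yields shadow prices y_pick-and-place = 5, y_components = 5.5.
Shadow price of components = 5.5.

5.5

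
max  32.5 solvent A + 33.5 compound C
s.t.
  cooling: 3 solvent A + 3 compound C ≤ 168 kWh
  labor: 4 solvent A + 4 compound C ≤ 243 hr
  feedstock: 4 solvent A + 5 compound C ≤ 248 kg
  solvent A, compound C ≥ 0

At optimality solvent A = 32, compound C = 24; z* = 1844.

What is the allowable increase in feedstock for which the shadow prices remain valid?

Binding constraints: cooling, feedstock. The basis is B = [[3,3],[4,5]] with det 3.
Per unit increase in feedstock, x* moves by d = (-1, 1).
The basis stays optimal until solvent A reaches 0; allowable increase = 32 kg.

32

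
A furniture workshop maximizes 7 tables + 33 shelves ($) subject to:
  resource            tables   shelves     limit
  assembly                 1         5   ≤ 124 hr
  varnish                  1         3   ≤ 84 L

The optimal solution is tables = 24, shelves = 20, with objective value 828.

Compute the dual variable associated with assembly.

6

Check each constraint at x*: assembly 124/124 (tight); varnish 84/84 (tight).
Dual feasibility on the basic columns requires 1·y_assembly + 1·y_varnish = 7, 5·y_assembly + 3·y_varnish = 33.
→ y_assembly = 6 and y_varnish = 1.
Shadow price of assembly = 6.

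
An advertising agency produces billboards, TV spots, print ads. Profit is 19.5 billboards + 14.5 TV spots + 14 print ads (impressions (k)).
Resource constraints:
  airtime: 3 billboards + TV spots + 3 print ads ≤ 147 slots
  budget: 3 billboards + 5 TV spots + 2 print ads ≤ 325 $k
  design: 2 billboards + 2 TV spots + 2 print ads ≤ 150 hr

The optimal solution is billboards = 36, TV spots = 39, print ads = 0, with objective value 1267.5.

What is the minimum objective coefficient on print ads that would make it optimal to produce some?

19.5

Binding: airtime and design. Non-binding: budget (22 unused).
By complementary slackness, y = 0 for the non-binding constraint.
From A_Bᵀ y = c: 3·y_airtime + 2·y_design = 19.5; 1·y_airtime + 2·y_design = 14.5.
This yields shadow prices y_airtime = 2.5, y_design = 6.
print ads enters the basis when its profit ≥ yᵀa₃ = 2.5·3 + 6·2 = 19.5.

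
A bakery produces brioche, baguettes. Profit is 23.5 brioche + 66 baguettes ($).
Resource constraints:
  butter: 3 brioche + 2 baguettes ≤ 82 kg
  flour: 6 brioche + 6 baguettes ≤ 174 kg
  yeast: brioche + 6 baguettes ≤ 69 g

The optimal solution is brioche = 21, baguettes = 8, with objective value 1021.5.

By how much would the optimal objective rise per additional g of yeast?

8.5

Binding: flour and yeast. Non-binding: butter (3 unused).
Since butter is not tight, its dual is 0.
From A_Bᵀ y = c: 6·y_flour + 1·y_yeast = 23.5; 6·y_flour + 6·y_yeast = 66.
This yields shadow prices y_flour = 2.5, y_yeast = 8.5.
Shadow price of yeast = 8.5.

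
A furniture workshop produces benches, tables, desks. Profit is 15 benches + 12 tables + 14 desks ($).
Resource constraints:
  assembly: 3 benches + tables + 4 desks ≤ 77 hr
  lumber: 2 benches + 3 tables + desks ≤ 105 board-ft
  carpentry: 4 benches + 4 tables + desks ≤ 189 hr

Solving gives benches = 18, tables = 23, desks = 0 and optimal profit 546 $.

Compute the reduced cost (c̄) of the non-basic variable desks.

-1

At the optimum: assembly uses 77 of 77 (binding); lumber uses 105 of 105 (binding); carpentry uses 164 of 189 (slack = 25).
Slack constraints have shadow price 0 (complementary slackness).
From A_Bᵀ y = c: 3·y_assembly + 2·y_lumber = 15; 1·y_assembly + 3·y_lumber = 12.
→ y_assembly = 3 and y_lumber = 3.
Reduced cost of desks: c₃ − yᵀa₃ = 14 − (3·4 + 3·1) = 14 − 15 = -1.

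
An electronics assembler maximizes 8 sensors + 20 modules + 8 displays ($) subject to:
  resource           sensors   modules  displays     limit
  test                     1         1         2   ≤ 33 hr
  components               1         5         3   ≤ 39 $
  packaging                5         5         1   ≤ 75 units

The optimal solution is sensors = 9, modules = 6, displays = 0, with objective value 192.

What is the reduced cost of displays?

Binding: components and packaging. Non-binding: test (18 unused).
Since test is not tight, its dual is 0.
From A_Bᵀ y = c: 1·y_components + 5·y_packaging = 8; 5·y_components + 5·y_packaging = 20.
→ y_components = 3 and y_packaging = 1.
Reduced cost of displays: c₃ − yᵀa₃ = 8 − (3·3 + 1·1) = 8 − 10 = -2.

-2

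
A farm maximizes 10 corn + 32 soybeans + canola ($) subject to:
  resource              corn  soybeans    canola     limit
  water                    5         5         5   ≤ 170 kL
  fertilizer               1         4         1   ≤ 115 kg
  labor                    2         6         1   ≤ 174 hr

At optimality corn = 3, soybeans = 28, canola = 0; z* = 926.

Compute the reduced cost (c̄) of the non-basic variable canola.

Binding: fertilizer and labor. Non-binding: water (15 unused).
Slack constraints have shadow price 0 (complementary slackness).
From A_Bᵀ y = c: 1·y_fertilizer + 2·y_labor = 10; 4·y_fertilizer + 6·y_labor = 32.
This yields shadow prices y_fertilizer = 2, y_labor = 4.
Reduced cost of canola: c₃ − yᵀa₃ = 1 − (2·1 + 4·1) = 1 − 6 = -5.

-5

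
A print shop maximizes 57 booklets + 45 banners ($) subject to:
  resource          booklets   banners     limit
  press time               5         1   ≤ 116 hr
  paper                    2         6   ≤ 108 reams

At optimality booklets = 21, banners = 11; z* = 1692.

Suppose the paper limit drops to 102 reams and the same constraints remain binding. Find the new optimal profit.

Both press time and paper are binding at x*.
Dual feasibility on the basic columns requires 5·y_press time + 2·y_paper = 57, 1·y_press time + 6·y_paper = 45.
→ y_press time = 9 and y_paper = 6.
Δz = y_paper·Δb = 6 × (-6) = -36, so new z* = 1692 − 36 = 1656.

1656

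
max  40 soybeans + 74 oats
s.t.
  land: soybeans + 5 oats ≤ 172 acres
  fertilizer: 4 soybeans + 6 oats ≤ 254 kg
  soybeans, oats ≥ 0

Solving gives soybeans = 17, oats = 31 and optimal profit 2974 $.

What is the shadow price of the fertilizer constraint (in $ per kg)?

At the optimum: land uses 172 of 172 (binding); fertilizer uses 254 of 254 (binding).
Dual feasibility on the basic columns requires 1·y_land + 4·y_fertilizer = 40, 5·y_land + 6·y_fertilizer = 74.
→ y_land = 4 and y_fertilizer = 9.
Shadow price of fertilizer = 9.

9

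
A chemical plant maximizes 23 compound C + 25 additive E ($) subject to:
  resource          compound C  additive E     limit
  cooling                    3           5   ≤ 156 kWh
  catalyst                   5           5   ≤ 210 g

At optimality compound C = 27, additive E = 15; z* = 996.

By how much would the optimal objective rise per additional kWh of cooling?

1

At the optimum: cooling uses 156 of 156 (binding); catalyst uses 210 of 210 (binding).
The binding rows give the dual system: 3·y_cooling + 5·y_catalyst = 23 and 5·y_cooling + 5·y_catalyst = 25.
This yields shadow prices y_cooling = 1, y_catalyst = 4.
Shadow price of cooling = 1.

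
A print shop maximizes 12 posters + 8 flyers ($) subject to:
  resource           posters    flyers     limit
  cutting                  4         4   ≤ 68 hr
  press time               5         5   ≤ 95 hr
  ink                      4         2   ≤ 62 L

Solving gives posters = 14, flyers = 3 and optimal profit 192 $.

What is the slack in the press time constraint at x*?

press time used = 5·14 + 5·3 = 85; slack = 95 − 85 = 10.

10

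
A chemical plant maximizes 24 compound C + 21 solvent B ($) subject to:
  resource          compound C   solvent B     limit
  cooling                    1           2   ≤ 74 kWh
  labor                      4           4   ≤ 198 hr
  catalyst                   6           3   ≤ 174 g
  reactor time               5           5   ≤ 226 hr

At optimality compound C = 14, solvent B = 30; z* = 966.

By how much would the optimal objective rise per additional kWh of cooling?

6

Binding: cooling and catalyst. Non-binding: labor (22 unused), reactor time (6 unused).
By complementary slackness, y = 0 for the non-binding constraints.
From A_Bᵀ y = c: 1·y_cooling + 6·y_catalyst = 24; 2·y_cooling + 3·y_catalyst = 21.
Solving: y_cooling = 6, y_catalyst = 3.
Shadow price of cooling = 6.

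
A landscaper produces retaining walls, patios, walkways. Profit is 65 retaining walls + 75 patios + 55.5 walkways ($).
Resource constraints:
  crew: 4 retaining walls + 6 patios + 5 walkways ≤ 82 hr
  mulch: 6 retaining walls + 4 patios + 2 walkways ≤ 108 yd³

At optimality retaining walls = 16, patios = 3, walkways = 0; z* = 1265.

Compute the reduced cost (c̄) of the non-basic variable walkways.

-1

Check each constraint at x*: crew 82/82 (tight); mulch 108/108 (tight).
From A_Bᵀ y = c: 4·y_crew + 6·y_mulch = 65; 6·y_crew + 4·y_mulch = 75.
This yields shadow prices y_crew = 9.5, y_mulch = 4.5.
Reduced cost of walkways: c₃ − yᵀa₃ = 55.5 − (9.5·5 + 4.5·2) = 55.5 − 56.5 = -1.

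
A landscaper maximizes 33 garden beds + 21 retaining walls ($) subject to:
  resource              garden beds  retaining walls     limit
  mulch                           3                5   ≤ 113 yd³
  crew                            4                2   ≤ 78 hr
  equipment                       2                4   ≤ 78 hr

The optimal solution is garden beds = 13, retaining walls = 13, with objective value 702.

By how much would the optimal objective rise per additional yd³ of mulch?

Binding: crew and equipment. Non-binding: mulch (9 unused).
Slack constraints have shadow price 0 (complementary slackness).
From A_Bᵀ y = c: 4·y_crew + 2·y_equipment = 33; 2·y_crew + 4·y_equipment = 21.
This yields shadow prices y_crew = 7.5, y_equipment = 1.5.
Shadow price of mulch = 0.

0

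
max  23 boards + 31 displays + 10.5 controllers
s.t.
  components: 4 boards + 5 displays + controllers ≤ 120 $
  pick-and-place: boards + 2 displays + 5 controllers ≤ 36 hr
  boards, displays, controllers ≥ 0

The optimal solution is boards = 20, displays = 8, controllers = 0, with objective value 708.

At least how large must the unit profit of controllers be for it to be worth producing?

Check each constraint at x*: components 120/120 (tight); pick-and-place 36/36 (tight).
The binding rows give the dual system: 4·y_components + 1·y_pick-and-place = 23 and 5·y_components + 2·y_pick-and-place = 31.
Solving: y_components = 5, y_pick-and-place = 3.
controllers enters the basis when its profit ≥ yᵀa₃ = 5·1 + 3·5 = 20.

20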